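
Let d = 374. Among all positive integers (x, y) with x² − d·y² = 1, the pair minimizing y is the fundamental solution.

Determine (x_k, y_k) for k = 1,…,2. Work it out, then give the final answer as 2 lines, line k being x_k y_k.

3365 174
22646449 1171020

[19; 2,1,18,1,2,38] for √374; ℓ=6 ⇒ convergent index 5
step 0: (19, 1)  from 19·(1,0) + (0,1)
step 1: (39, 2)  from 2·(19,1) + (1,0)
…
step 3: (1083, 56)  from 18·(58,3) + (39,2)
step 4: (1141, 59)  from 1·(1083,56) + (58,3)
step 5: (3365, 174)  from 2·(1141,59) + (1083,56)
→ (3365, 174).  Check: 3365²=11323225, 374·174²=11323224, difference 1.
(3365+174√374)^2 = 22646449 + 1171020√374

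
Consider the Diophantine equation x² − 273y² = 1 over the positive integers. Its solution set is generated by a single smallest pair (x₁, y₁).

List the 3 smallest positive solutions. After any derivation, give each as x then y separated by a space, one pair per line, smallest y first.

727 44
1057057 63976
1536960151 93021060

√273 → a₀=16, period (1,1,10,1,1,32); ℓ=6 even so k=5
step 0: (16, 1)  from 16·(1,0) + (0,1)
…
step 3: (347, 21)  from 10·(33,2) + (17,1)
step 4: (380, 23)  from 1·(347,21) + (33,2)
step 5: (727, 44)  from 1·(380,23) + (347,21)
→ (727, 44).  Check: 727²=528529, 273·44²=528528, difference 1.
(x_2, y_2) = (727·727 + 273·44·44, 727·44 + 44·727) = (1057057, 63976)
(x_3, y_3) = (727·1057057 + 273·44·63976, 727·63976 + 44·1057057) = (1536960151, 93021060)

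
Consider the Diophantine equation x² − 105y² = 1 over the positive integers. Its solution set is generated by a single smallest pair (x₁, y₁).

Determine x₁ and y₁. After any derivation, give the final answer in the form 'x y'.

41 4

[10; 4,20] for √105; ℓ=2 ⇒ convergent index 1
k=0  a_k=10  p_k/q_k = 10/1
k=1  a_k=4  p_k/q_k = 41/4
→ (41, 4).  Check: 41²=1681, 105·4²=1680, difference 1.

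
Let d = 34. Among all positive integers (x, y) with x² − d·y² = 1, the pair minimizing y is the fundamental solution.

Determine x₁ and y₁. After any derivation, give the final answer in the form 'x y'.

35 6

[5; 1,4,1,10] for √34; ℓ=4 ⇒ convergent index 3
step 0: (5, 1)  from 5·(1,0) + (0,1)
step 1: (6, 1)  from 1·(5,1) + (1,0)
step 2: (29, 5)  from 4·(6,1) + (5,1)
step 3: (35, 6)  from 1·(29,5) + (6,1)
fundamental: x₁=35, y₁=6  (since 1225 − 34·36 = 1)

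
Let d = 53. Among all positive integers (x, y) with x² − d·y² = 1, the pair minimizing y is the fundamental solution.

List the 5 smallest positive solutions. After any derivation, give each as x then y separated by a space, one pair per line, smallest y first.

66249 9100
8777860001 1205731800
1163048894346249 159757052027300
154101652394311440001 21167489878307463600
20418160737778428282906249 2804650073736225260045500

√53 → a₀=7, period (3,1,1,3,14); ℓ=5 odd so k=9
i=0: a=7 ⇒ p=7, q=1
…
i=2: a=1 ⇒ p=29, q=4
…
i=4: a=3 ⇒ p=182, q=25
i=5: a=14 ⇒ p=2599, q=357
…
i=8: a=1 ⇒ p=18557, q=2549
i=9: a=3 ⇒ p=66249, q=9100
(x₁, y₁) = (66249, 9100);  66249² − 53·9100² = 1 ✓
(x_2, y_2) = (66249·66249 + 53·9100·9100, 66249·9100 + 9100·66249) = (8777860001, 1205731800)
(x_3, y_3) = (66249·8777860001 + 53·9100·1205731800, 66249·1205731800 + 9100·8777860001) = (1163048894346249, 159757052027300)
(x_4, y_4) = (66249·1163048894346249 + 53·9100·159757052027300, 66249·159757052027300 + 9100·1163048894346249) = (154101652394311440001, 21167489878307463600)
(x_5, y_5) = (66249·154101652394311440001 + 53·9100·21167489878307463600, 66249·21167489878307463600 + 9100·154101652394311440001) = (20418160737778428282906249, 2804650073736225260045500)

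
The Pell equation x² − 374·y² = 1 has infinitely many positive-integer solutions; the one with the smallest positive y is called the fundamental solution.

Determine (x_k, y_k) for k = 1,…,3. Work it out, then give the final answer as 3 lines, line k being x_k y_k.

3365 174
22646449 1171020
152410598405 7880964426

[19; 2,1,18,1,2,38] for √374; ℓ=6 ⇒ convergent index 5
k=0  a_k=19  p_k/q_k = 19/1
…
k=2  a_k=1  p_k/q_k = 58/3
k=3  a_k=18  p_k/q_k = 1083/56
k=4  a_k=1  p_k/q_k = 1141/59
k=5  a_k=2  p_k/q_k = 3365/174
(x₁, y₁) = (3365, 174);  3365² − 374·174² = 1 ✓
(x_2, y_2) = (3365·3365 + 374·174·174, 3365·174 + 174·3365) = (22646449, 1171020)
(x_3, y_3) = (3365·22646449 + 374·174·1171020, 3365·1171020 + 174·22646449) = (152410598405, 7880964426)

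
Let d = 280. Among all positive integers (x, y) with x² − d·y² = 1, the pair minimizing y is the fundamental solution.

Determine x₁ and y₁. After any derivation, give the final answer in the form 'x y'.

d=280: √d = [16; 1,2,1,2,1,32] (ℓ=6, even), read p_5/q_5
i=0: a=16 ⇒ p=16, q=1
…
i=3: a=1 ⇒ p=67, q=4
i=4: a=2 ⇒ p=184, q=11
i=5: a=1 ⇒ p=251, q=15
→ (251, 15).  Check: 251²=63001, 280·15²=63000, difference 1.

251 15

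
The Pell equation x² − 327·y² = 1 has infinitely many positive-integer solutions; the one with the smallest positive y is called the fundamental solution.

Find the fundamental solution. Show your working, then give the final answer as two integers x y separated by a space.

217 12

√327 → a₀=18, period (12,36); ℓ=2 even so k=1
a_0=18:  p_0=18·1+0=18,  q_0=18·0+1=1
a_1=12:  p_1=12·18+1=217,  q_1=12·1+0=12
(x₁, y₁) = (217, 12);  217² − 327·12² = 1 ✓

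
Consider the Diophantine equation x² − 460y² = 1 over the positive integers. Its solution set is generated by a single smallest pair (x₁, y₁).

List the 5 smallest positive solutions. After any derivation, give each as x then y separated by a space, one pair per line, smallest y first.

2535751 118230
12860066268001 599603681460
65219851798297071751 3040891269731634690
330762608834754335913072001 15421886156225925189922920
1677463232230609064240018182143751 78212126485069051161274736991150

√460 = [21; 2,4,3,1,2,10,2,1,3,4,2,42, …], period ℓ=12 (even) → k=11
k=0  a_k=21  p_k/q_k = 21/1
k=1  a_k=2  p_k/q_k = 43/2
…
k=3  a_k=3  p_k/q_k = 622/29
…
k=8  a_k=1  p_k/q_k = 72257/3369
k=9  a_k=3  p_k/q_k = 265693/12388
k=10  a_k=4  p_k/q_k = 1135029/52921
k=11  a_k=2  p_k/q_k = 2535751/118230
(x₁, y₁) = (2535751, 118230);  2535751² − 460·118230² = 1 ✓
(x_2, y_2) = (2535751·2535751 + 460·118230·118230, 2535751·118230 + 118230·2535751) = (12860066268001, 599603681460)
(x_3, y_3) = (2535751·12860066268001 + 460·118230·599603681460, 2535751·599603681460 + 118230·12860066268001) = (65219851798297071751, 3040891269731634690)
(x_4, y_4) = (2535751·65219851798297071751 + 460·118230·3040891269731634690, 2535751·3040891269731634690 + 118230·65219851798297071751) = (330762608834754335913072001, 15421886156225925189922920)
(x_5, y_5) = (2535751·330762608834754335913072001 + 460·118230·15421886156225925189922920, 2535751·15421886156225925189922920 + 118230·330762608834754335913072001) = (1677463232230609064240018182143751, 78212126485069051161274736991150)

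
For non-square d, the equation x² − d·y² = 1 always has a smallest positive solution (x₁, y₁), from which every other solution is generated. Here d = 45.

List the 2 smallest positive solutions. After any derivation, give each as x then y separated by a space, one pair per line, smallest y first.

161 24
51841 7728

√45 = [6; 1,2,2,2,1,12, …], period ℓ=6 (even) → k=5
i=0: a=6 ⇒ p=6, q=1
i=1: a=1 ⇒ p=7, q=1
i=2: a=2 ⇒ p=20, q=3
…
i=4: a=2 ⇒ p=114, q=17
i=5: a=1 ⇒ p=161, q=24
fundamental: x₁=161, y₁=24  (since 25921 − 45·576 = 1)
n=2: (161,24)∘(161,24) = (161·161+45·24·24, 161·24+24·161) = (51841,7728)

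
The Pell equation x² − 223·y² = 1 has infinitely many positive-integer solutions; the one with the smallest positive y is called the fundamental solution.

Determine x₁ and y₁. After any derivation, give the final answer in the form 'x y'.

[14; 1,13,1,28] for √223; ℓ=4 ⇒ convergent index 3
step 0: (14, 1)  from 14·(1,0) + (0,1)
step 1: (15, 1)  from 1·(14,1) + (1,0)
step 2: (209, 14)  from 13·(15,1) + (14,1)
step 3: (224, 15)  from 1·(209,14) + (15,1)
(x₁, y₁) = (224, 15);  224² − 223·15² = 1 ✓

224 15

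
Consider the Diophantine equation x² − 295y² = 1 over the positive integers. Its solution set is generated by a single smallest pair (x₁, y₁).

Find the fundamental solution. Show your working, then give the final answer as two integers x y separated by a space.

2024999 117900

√295 → a₀=17, period (5,1,2,3,2,6,2,3,2,1,5,34); ℓ=12 even so k=11
step 0: (17, 1)  from 17·(1,0) + (0,1)
…
step 3: (292, 17)  from 2·(103,6) + (86,5)
step 4: (979, 57)  from 3·(292,17) + (103,6)
…
step 7: (31208, 1817)  from 2·(14479,843) + (2250,131)
step 8: (108103, 6294)  from 3·(31208,1817) + (14479,843)
step 9: (247414, 14405)  from 2·(108103,6294) + (31208,1817)
step 10: (355517, 20699)  from 1·(247414,14405) + (108103,6294)
step 11: (2024999, 117900)  from 5·(355517,20699) + (247414,14405)
fundamental: x₁=2024999, y₁=117900  (since 4100620950001 − 295·13900410000 = 1)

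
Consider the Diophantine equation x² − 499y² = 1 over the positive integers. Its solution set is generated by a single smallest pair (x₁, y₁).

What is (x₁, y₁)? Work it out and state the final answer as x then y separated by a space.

d=499: √d = [22; 2,1,21,1,2,44] (ℓ=6, even), read p_5/q_5
step 0: (22, 1)  from 22·(1,0) + (0,1)
step 1: (45, 2)  from 2·(22,1) + (1,0)
…
step 4: (1519, 68)  from 1·(1452,65) + (67,3)
step 5: (4490, 201)  from 2·(1519,68) + (1452,65)
→ (4490, 201).  Check: 4490²=20160100, 499·201²=20160099, difference 1.

4490 201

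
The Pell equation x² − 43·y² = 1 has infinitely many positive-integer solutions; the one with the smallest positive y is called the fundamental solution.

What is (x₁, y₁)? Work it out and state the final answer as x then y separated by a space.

d=43: √d = [6; 1,1,3,1,5,1,3,1,1,12] (ℓ=10, even), read p_9/q_9
i=0: a=6 ⇒ p=6, q=1
…
i=7: a=3 ⇒ p=1541, q=235
i=8: a=1 ⇒ p=1941, q=296
i=9: a=1 ⇒ p=3482, q=531
fundamental: x₁=3482, y₁=531  (since 12124324 − 43·281961 = 1)

3482 531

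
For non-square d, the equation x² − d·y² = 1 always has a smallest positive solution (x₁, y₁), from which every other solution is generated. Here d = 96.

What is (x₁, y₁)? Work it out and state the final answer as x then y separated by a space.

[9; 1,3,1,18] for √96; ℓ=4 ⇒ convergent index 3
step 0: (9, 1)  from 9·(1,0) + (0,1)
…
step 2: (39, 4)  from 3·(10,1) + (9,1)
step 3: (49, 5)  from 1·(39,4) + (10,1)
fundamental: x₁=49, y₁=5  (since 2401 − 96·25 = 1)

49 5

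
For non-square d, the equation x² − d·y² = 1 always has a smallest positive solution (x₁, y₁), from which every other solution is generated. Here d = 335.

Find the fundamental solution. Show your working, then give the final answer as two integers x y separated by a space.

d=335: √d = [18; 3,3,3,36] (ℓ=4, even), read p_3/q_3
step 0: (18, 1)  from 18·(1,0) + (0,1)
…
step 2: (183, 10)  from 3·(55,3) + (18,1)
step 3: (604, 33)  from 3·(183,10) + (55,3)
(x₁, y₁) = (604, 33);  604² − 335·33² = 1 ✓

604 33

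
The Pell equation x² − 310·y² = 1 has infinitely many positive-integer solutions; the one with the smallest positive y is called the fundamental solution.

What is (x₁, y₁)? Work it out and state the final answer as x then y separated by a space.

848719 48204

d=310: √d = [17; 1,1,1,1,5,…,1,1,34] (ℓ=16, even), read p_15/q_15
k=0  a_k=17  p_k/q_k = 17/1
…
k=2  a_k=1  p_k/q_k = 35/2
k=3  a_k=1  p_k/q_k = 53/3
k=4  a_k=1  p_k/q_k = 88/5
k=5  a_k=5  p_k/q_k = 493/28
k=6  a_k=3  p_k/q_k = 1567/89
…
k=8  a_k=2  p_k/q_k = 5687/323
k=9  a_k=1  p_k/q_k = 7747/440
k=10  a_k=3  p_k/q_k = 28928/1643
k=11  a_k=5  p_k/q_k = 152387/8655
k=12  a_k=1  p_k/q_k = 181315/10298
k=13  a_k=1  p_k/q_k = 333702/18953
k=14  a_k=1  p_k/q_k = 515017/29251
k=15  a_k=1  p_k/q_k = 848719/48204
fundamental: x₁=848719, y₁=48204  (since 720323940961 − 310·2323625616 = 1)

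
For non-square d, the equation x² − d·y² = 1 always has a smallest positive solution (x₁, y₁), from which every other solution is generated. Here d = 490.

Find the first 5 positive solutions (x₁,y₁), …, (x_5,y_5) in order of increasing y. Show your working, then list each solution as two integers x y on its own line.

√490 → a₀=22, period (7,2,1,4,4,4,1,2,7,44); ℓ=10 even so k=9
i=0: a=22 ⇒ p=22, q=1
i=1: a=7 ⇒ p=155, q=7
…
i=3: a=1 ⇒ p=487, q=22
i=4: a=4 ⇒ p=2280, q=103
i=5: a=4 ⇒ p=9607, q=434
i=6: a=4 ⇒ p=40708, q=1839
i=7: a=1 ⇒ p=50315, q=2273
i=8: a=2 ⇒ p=141338, q=6385
i=9: a=7 ⇒ p=1039681, q=46968
fundamental: x₁=1039681, y₁=46968  (since 1080936581761 − 490·2205993024 = 1)
(x_2, y_2) = (1039681·1039681 + 490·46968·46968, 1039681·46968 + 46968·1039681) = (2161873163521, 97663474416)
(x_3, y_3) = (1039681·2161873163521 + 490·46968·97663474416, 1039681·97663474416 + 46968·2161873163521) = (4495316905044313921, 203077717488555624)
(x_4, y_4) = (1039681·4495316905044313921 + 490·46968·203077717488555624, 1039681·203077717488555624 + 46968·4495316905044313921) = (9347391150304592810234881, 422272088792340335957472)
(x_5, y_5) = (1039681·9347391150304592810234881 + 490·46968·422272088792340335957472, 1039681·422272088792340335957472 + 46968·9347391150304592810234881) = (19436609957075163398170578312001, 878056535095215307939712337240)

1039681 46968
2161873163521 97663474416
4495316905044313921 203077717488555624
9347391150304592810234881 422272088792340335957472
19436609957075163398170578312001 878056535095215307939712337240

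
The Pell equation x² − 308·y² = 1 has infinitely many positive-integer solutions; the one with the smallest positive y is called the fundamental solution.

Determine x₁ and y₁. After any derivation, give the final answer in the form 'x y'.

√308 = [17; 1,1,4,1,1,34, …], period ℓ=6 (even) → k=5
a_0=17:  p_0=17·1+0=17,  q_0=17·0+1=1
…
a_3=4:  p_3=4·35+18=158,  q_3=4·2+1=9
a_4=1:  p_4=1·158+35=193,  q_4=1·9+2=11
a_5=1:  p_5=1·193+158=351,  q_5=1·11+9=20
fundamental: x₁=351, y₁=20  (since 123201 − 308·400 = 1)

351 20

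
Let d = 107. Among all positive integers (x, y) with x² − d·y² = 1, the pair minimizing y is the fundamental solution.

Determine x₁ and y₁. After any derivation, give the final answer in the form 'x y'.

962 93

√107 = [10; 2,1,9,1,2,20, …], period ℓ=6 (even) → k=5
i=0: a=10 ⇒ p=10, q=1
i=1: a=2 ⇒ p=21, q=2
i=2: a=1 ⇒ p=31, q=3
i=3: a=9 ⇒ p=300, q=29
i=4: a=1 ⇒ p=331, q=32
i=5: a=2 ⇒ p=962, q=93
(x₁, y₁) = (962, 93);  962² − 107·93² = 1 ✓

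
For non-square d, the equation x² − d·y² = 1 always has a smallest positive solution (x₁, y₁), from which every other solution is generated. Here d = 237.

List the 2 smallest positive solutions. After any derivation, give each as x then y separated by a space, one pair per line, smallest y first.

√237 → a₀=15, period (2,1,1,7,10,7,1,1,2,30); ℓ=10 even so k=9
i=0: a=15 ⇒ p=15, q=1
i=1: a=2 ⇒ p=31, q=2
…
i=3: a=1 ⇒ p=77, q=5
i=4: a=7 ⇒ p=585, q=38
…
i=6: a=7 ⇒ p=42074, q=2733
i=7: a=1 ⇒ p=48001, q=3118
i=8: a=1 ⇒ p=90075, q=5851
i=9: a=2 ⇒ p=228151, q=14820
(x₁, y₁) = (228151, 14820);  228151² − 237·14820² = 1 ✓
(228151+14820√237)^2 = 104105757601 + 6762395640√237

228151 14820
104105757601 6762395640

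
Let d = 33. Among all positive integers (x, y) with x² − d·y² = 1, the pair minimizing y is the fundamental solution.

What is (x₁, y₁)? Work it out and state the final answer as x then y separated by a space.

23 4

√33 → a₀=5, period (1,2,1,10); ℓ=4 even so k=3
k=0  a_k=5  p_k/q_k = 5/1
…
k=2  a_k=2  p_k/q_k = 17/3
k=3  a_k=1  p_k/q_k = 23/4
→ (23, 4).  Check: 23²=529, 33·4²=528, difference 1.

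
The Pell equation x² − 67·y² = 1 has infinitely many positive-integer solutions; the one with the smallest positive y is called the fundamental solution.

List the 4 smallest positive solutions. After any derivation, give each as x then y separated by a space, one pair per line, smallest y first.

48842 5967
4771081927 582880428
466058366908226 56938091722785
45526445508292066657 5561940551265649512

[8; 5,2,1,1,7,1,1,2,5,16] for √67; ℓ=10 ⇒ convergent index 9
step 0: (8, 1)  from 8·(1,0) + (0,1)
…
step 3: (131, 16)  from 1·(90,11) + (41,5)
…
step 5: (1678, 205)  from 7·(221,27) + (131,16)
…
step 8: (9053, 1106)  from 2·(3577,437) + (1899,232)
step 9: (48842, 5967)  from 5·(9053,1106) + (3577,437)
(x₁, y₁) = (48842, 5967);  48842² − 67·5967² = 1 ✓
n=2: (48842,5967)∘(48842,5967) = (48842·48842+67·5967·5967, 48842·5967+5967·48842) = (4771081927,582880428)
n=3: (4771081927,582880428)∘(48842,5967) = (48842·4771081927+67·5967·582880428, 48842·582880428+5967·4771081927) = (466058366908226,56938091722785)
n=4: (466058366908226,56938091722785)∘(48842,5967) = (48842·466058366908226+67·5967·56938091722785, 48842·56938091722785+5967·466058366908226) = (45526445508292066657,5561940551265649512)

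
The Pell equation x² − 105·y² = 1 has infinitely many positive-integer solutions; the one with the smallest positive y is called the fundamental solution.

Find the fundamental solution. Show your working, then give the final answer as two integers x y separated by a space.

d=105: √d = [10; 4,20] (ℓ=2, even), read p_1/q_1
k=0  a_k=10  p_k/q_k = 10/1
k=1  a_k=4  p_k/q_k = 41/4
→ (41, 4).  Check: 41²=1681, 105·4²=1680, difference 1.

41 4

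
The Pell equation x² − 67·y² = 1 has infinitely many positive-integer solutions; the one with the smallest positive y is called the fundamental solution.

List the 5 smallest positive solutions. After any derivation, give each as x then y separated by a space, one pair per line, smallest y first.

48842 5967
4771081927 582880428
466058366908226 56938091722785
45526445508292066657 5561940551265649512
4447205302565943872414162 543312600752895615207423

[8; 5,2,1,1,7,1,1,2,5,16] for √67; ℓ=10 ⇒ convergent index 9
k=0  a_k=8  p_k/q_k = 8/1
…
k=2  a_k=2  p_k/q_k = 90/11
k=3  a_k=1  p_k/q_k = 131/16
k=4  a_k=1  p_k/q_k = 221/27
…
k=6  a_k=1  p_k/q_k = 1899/232
…
k=8  a_k=2  p_k/q_k = 9053/1106
k=9  a_k=5  p_k/q_k = 48842/5967
(x₁, y₁) = (48842, 5967);  48842² − 67·5967² = 1 ✓
(48842+5967√67)^2 = 4771081927 + 582880428√67
(48842+5967√67)^3 = 466058366908226 + 56938091722785√67
(48842+5967√67)^4 = 45526445508292066657 + 5561940551265649512√67
(48842+5967√67)^5 = 4447205302565943872414162 + 543312600752895615207423√67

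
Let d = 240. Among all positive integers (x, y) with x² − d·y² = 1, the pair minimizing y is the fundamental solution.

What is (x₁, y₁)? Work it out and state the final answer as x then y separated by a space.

31 2

√240 = [15; 2,30, …], period ℓ=2 (even) → k=1
step 0: (15, 1)  from 15·(1,0) + (0,1)
step 1: (31, 2)  from 2·(15,1) + (1,0)
(x₁, y₁) = (31, 2);  31² − 240·2² = 1 ✓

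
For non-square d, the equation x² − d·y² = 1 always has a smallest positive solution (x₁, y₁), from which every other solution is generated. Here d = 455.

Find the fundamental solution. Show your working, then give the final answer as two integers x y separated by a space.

d=455: √d = [21; 3,42] (ℓ=2, even), read p_1/q_1
k=0  a_k=21  p_k/q_k = 21/1
k=1  a_k=3  p_k/q_k = 64/3
(x₁, y₁) = (64, 3);  64² − 455·3² = 1 ✓

64 3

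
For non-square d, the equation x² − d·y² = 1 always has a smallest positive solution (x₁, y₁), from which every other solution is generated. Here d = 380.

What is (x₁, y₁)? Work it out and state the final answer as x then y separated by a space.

39 2

√380 → a₀=19, period (2,38); ℓ=2 even so k=1
k=0  a_k=19  p_k/q_k = 19/1
k=1  a_k=2  p_k/q_k = 39/2
→ (39, 2).  Check: 39²=1521, 380·2²=1520, difference 1.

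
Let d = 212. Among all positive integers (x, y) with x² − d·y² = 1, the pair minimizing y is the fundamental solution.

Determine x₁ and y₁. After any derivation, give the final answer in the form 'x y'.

66249 4550

√212 → a₀=14, period (1,1,3,1,1,…,1,1,28); ℓ=14 even so k=13
i=0: a=14 ⇒ p=14, q=1
i=1: a=1 ⇒ p=15, q=1
i=2: a=1 ⇒ p=29, q=2
i=3: a=3 ⇒ p=102, q=7
i=4: a=1 ⇒ p=131, q=9
…
i=7: a=6 ⇒ p=2417, q=166
…
i=9: a=1 ⇒ p=5198, q=357
i=10: a=1 ⇒ p=7979, q=548
…
i=12: a=1 ⇒ p=37114, q=2549
i=13: a=1 ⇒ p=66249, q=4550
→ (66249, 4550).  Check: 66249²=4388930001, 212·4550²=4388930000, difference 1.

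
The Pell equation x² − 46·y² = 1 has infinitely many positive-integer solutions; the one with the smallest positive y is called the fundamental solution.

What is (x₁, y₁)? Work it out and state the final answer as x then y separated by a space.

√46 → a₀=6, period (1,3,1,1,2,6,2,1,1,3,1,12); ℓ=12 even so k=11
step 0: (6, 1)  from 6·(1,0) + (0,1)
step 1: (7, 1)  from 1·(6,1) + (1,0)
…
step 4: (61, 9)  from 1·(34,5) + (27,4)
…
step 6: (997, 147)  from 6·(156,23) + (61,9)
step 7: (2150, 317)  from 2·(997,147) + (156,23)
step 8: (3147, 464)  from 1·(2150,317) + (997,147)
step 9: (5297, 781)  from 1·(3147,464) + (2150,317)
step 10: (19038, 2807)  from 3·(5297,781) + (3147,464)
step 11: (24335, 3588)  from 1·(19038,2807) + (5297,781)
→ (24335, 3588).  Check: 24335²=592192225, 46·3588²=592192224, difference 1.

24335 3588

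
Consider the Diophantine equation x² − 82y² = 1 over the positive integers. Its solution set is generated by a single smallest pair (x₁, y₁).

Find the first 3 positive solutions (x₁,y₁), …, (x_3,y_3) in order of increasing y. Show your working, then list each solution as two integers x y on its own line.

163 18
53137 5868
17322499 1912950

√82 = [9; 18, …], period ℓ=1 (odd) → k=1
k=0  a_k=9  p_k/q_k = 9/1
k=1  a_k=18  p_k/q_k = 163/18
fundamental: x₁=163, y₁=18  (since 26569 − 82·324 = 1)
n=2: (163,18)∘(163,18) = (163·163+82·18·18, 163·18+18·163) = (53137,5868)
n=3: (53137,5868)∘(163,18) = (163·53137+82·18·5868, 163·5868+18·53137) = (17322499,1912950)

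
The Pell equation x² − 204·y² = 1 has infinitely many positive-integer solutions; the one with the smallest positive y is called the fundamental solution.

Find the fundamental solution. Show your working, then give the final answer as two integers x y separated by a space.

d=204: √d = [14; 3,1,1,6,1,1,3,28] (ℓ=8, even), read p_7/q_7
step 0: (14, 1)  from 14·(1,0) + (0,1)
step 1: (43, 3)  from 3·(14,1) + (1,0)
…
step 5: (757, 53)  from 1·(657,46) + (100,7)
step 6: (1414, 99)  from 1·(757,53) + (657,46)
step 7: (4999, 350)  from 3·(1414,99) + (757,53)
fundamental: x₁=4999, y₁=350  (since 24990001 − 204·122500 = 1)

4999 350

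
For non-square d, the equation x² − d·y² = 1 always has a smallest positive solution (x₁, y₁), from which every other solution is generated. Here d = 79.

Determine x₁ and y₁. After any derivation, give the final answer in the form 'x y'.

80 9

√79 → a₀=8, period (1,7,1,16); ℓ=4 even so k=3
i=0: a=8 ⇒ p=8, q=1
…
i=2: a=7 ⇒ p=71, q=8
i=3: a=1 ⇒ p=80, q=9
fundamental: x₁=80, y₁=9  (since 6400 − 79·81 = 1)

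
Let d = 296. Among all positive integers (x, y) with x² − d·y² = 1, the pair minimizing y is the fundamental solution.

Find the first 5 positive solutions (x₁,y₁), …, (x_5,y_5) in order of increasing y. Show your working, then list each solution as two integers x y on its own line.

3699 215
27365201 1590570
202447753299 11767036645
1497708451540801 87052535509140
11080046922051092499 644014645929581075

d=296: √d = [17; 4,1,7,1,4,34] (ℓ=6, even), read p_5/q_5
i=0: a=17 ⇒ p=17, q=1
…
i=4: a=1 ⇒ p=757, q=44
i=5: a=4 ⇒ p=3699, q=215
fundamental: x₁=3699, y₁=215  (since 13682601 − 296·46225 = 1)
k=2:  x_2 = 3699·3699+296·215·215 = 27365201,  y_2 = 3699·215+215·3699 = 1590570
k=3:  x_3 = 3699·27365201+296·215·1590570 = 202447753299,  y_3 = 3699·1590570+215·27365201 = 11767036645
k=4:  x_4 = 3699·202447753299+296·215·11767036645 = 1497708451540801,  y_4 = 3699·11767036645+215·202447753299 = 87052535509140
k=5:  x_5 = 3699·1497708451540801+296·215·87052535509140 = 11080046922051092499,  y_5 = 3699·87052535509140+215·1497708451540801 = 644014645929581075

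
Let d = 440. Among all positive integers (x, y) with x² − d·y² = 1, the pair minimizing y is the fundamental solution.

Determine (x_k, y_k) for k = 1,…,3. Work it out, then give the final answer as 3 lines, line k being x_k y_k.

√440 → a₀=20, period (1,40); ℓ=2 even so k=1
i=0: a=20 ⇒ p=20, q=1
i=1: a=1 ⇒ p=21, q=1
(x₁, y₁) = (21, 1);  21² − 440·1² = 1 ✓
(21+1√440)^2 = 881 + 42√440
(21+1√440)^3 = 36981 + 1763√440

21 1
881 42
36981 1763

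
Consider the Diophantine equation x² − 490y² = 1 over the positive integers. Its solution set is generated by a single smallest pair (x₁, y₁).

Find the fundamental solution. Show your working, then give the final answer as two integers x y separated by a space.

1039681 46968

√490 → a₀=22, period (7,2,1,4,4,4,1,2,7,44); ℓ=10 even so k=9
a_0=22:  p_0=22·1+0=22,  q_0=22·0+1=1
…
a_3=1:  p_3=1·332+155=487,  q_3=1·15+7=22
…
a_5=4:  p_5=4·2280+487=9607,  q_5=4·103+22=434
…
a_8=2:  p_8=2·50315+40708=141338,  q_8=2·2273+1839=6385
a_9=7:  p_9=7·141338+50315=1039681,  q_9=7·6385+2273=46968
(x₁, y₁) = (1039681, 46968);  1039681² − 490·46968² = 1 ✓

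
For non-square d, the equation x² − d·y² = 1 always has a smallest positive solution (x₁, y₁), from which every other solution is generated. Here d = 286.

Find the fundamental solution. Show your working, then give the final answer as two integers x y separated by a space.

561835 33222

[16; 1,10,3,3,2,3,3,10,1,32] for √286; ℓ=10 ⇒ convergent index 9
step 0: (16, 1)  from 16·(1,0) + (0,1)
…
step 2: (186, 11)  from 10·(17,1) + (16,1)
step 3: (575, 34)  from 3·(186,11) + (17,1)
step 4: (1911, 113)  from 3·(575,34) + (186,11)
…
step 7: (49703, 2939)  from 3·(15102,893) + (4397,260)
step 8: (512132, 30283)  from 10·(49703,2939) + (15102,893)
step 9: (561835, 33222)  from 1·(512132,30283) + (49703,2939)
→ (561835, 33222).  Check: 561835²=315658567225, 286·33222²=315658567224, difference 1.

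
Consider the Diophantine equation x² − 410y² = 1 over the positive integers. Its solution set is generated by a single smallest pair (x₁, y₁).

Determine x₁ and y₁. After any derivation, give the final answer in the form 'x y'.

d=410: √d = [20; 4,40] (ℓ=2, even), read p_1/q_1
i=0: a=20 ⇒ p=20, q=1
i=1: a=4 ⇒ p=81, q=4
→ (81, 4).  Check: 81²=6561, 410·4²=6560, difference 1.

81 4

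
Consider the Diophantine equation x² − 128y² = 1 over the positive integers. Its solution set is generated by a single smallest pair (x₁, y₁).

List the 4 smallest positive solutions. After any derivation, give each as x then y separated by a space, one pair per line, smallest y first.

577 51
665857 58854
768398401 67917465
886731088897 78376695756

d=128: √d = [11; 3,5,3,22] (ℓ=4, even), read p_3/q_3
step 0: (11, 1)  from 11·(1,0) + (0,1)
step 1: (34, 3)  from 3·(11,1) + (1,0)
step 2: (181, 16)  from 5·(34,3) + (11,1)
step 3: (577, 51)  from 3·(181,16) + (34,3)
(x₁, y₁) = (577, 51);  577² − 128·51² = 1 ✓
n=2: (577,51)∘(577,51) = (577·577+128·51·51, 577·51+51·577) = (665857,58854)
n=3: (665857,58854)∘(577,51) = (577·665857+128·51·58854, 577·58854+51·665857) = (768398401,67917465)
n=4: (768398401,67917465)∘(577,51) = (577·768398401+128·51·67917465, 577·67917465+51·768398401) = (886731088897,78376695756)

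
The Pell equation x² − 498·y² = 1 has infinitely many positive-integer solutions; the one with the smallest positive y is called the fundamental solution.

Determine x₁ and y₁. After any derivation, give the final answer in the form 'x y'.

[22; 3,6,22,6,3,44] for √498; ℓ=6 ⇒ convergent index 5
k=0  a_k=22  p_k/q_k = 22/1
k=1  a_k=3  p_k/q_k = 67/3
k=2  a_k=6  p_k/q_k = 424/19
k=3  a_k=22  p_k/q_k = 9395/421
k=4  a_k=6  p_k/q_k = 56794/2545
k=5  a_k=3  p_k/q_k = 179777/8056
→ (179777, 8056).  Check: 179777²=32319769729, 498·8056²=32319769728, difference 1.

179777 8056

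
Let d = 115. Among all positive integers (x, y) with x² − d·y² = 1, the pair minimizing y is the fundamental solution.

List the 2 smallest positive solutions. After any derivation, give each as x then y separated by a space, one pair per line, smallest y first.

1126 105
2535751 236460

√115 = [10; 1,2,1,1,1,1,1,2,1,20, …], period ℓ=10 (even) → k=9
k=0  a_k=10  p_k/q_k = 10/1
…
k=3  a_k=1  p_k/q_k = 43/4
k=4  a_k=1  p_k/q_k = 75/7
…
k=6  a_k=1  p_k/q_k = 193/18
k=7  a_k=1  p_k/q_k = 311/29
k=8  a_k=2  p_k/q_k = 815/76
k=9  a_k=1  p_k/q_k = 1126/105
→ (1126, 105).  Check: 1126²=1267876, 115·105²=1267875, difference 1.
(1126+105√115)^2 = 2535751 + 236460√115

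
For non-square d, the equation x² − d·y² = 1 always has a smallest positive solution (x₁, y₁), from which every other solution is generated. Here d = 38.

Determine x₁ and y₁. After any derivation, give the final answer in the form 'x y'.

37 6

√38 = [6; 6,12, …], period ℓ=2 (even) → k=1
step 0: (6, 1)  from 6·(1,0) + (0,1)
step 1: (37, 6)  from 6·(6,1) + (1,0)
(x₁, y₁) = (37, 6);  37² − 38·6² = 1 ✓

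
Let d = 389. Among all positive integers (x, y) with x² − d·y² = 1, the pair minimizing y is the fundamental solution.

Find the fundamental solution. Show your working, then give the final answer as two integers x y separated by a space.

d=389: √d = [19; 1,2,1,1,1,1,2,1,38] (ℓ=9, odd), read p_17/q_17
k=0  a_k=19  p_k/q_k = 19/1
…
k=2  a_k=2  p_k/q_k = 59/3
…
k=4  a_k=1  p_k/q_k = 138/7
k=5  a_k=1  p_k/q_k = 217/11
k=6  a_k=1  p_k/q_k = 355/18
k=7  a_k=2  p_k/q_k = 927/47
k=8  a_k=1  p_k/q_k = 1282/65
…
k=10  a_k=1  p_k/q_k = 50925/2582
k=11  a_k=2  p_k/q_k = 151493/7681
k=12  a_k=1  p_k/q_k = 202418/10263
k=13  a_k=1  p_k/q_k = 353911/17944
k=14  a_k=1  p_k/q_k = 556329/28207
k=15  a_k=1  p_k/q_k = 910240/46151
k=16  a_k=2  p_k/q_k = 2376809/120509
k=17  a_k=1  p_k/q_k = 3287049/166660
(x₁, y₁) = (3287049, 166660);  3287049² − 389·166660² = 1 ✓

3287049 166660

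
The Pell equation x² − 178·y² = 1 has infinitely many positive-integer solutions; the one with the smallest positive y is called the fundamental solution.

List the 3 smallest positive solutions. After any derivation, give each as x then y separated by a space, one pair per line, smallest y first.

√178 → a₀=13, period (2,1,12,1,2,26); ℓ=6 even so k=5
k=0  a_k=13  p_k/q_k = 13/1
k=1  a_k=2  p_k/q_k = 27/2
…
k=3  a_k=12  p_k/q_k = 507/38
k=4  a_k=1  p_k/q_k = 547/41
k=5  a_k=2  p_k/q_k = 1601/120
(x₁, y₁) = (1601, 120);  1601² − 178·120² = 1 ✓
(x_2, y_2) = (1601·1601 + 178·120·120, 1601·120 + 120·1601) = (5126401, 384240)
(x_3, y_3) = (1601·5126401 + 178·120·384240, 1601·384240 + 120·5126401) = (16414734401, 1230336360)

1601 120
5126401 384240
16414734401 1230336360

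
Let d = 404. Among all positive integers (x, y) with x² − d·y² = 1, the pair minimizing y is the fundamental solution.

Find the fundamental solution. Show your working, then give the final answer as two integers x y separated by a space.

[20; 10,40] for √404; ℓ=2 ⇒ convergent index 1
a_0=20:  p_0=20·1+0=20,  q_0=20·0+1=1
a_1=10:  p_1=10·20+1=201,  q_1=10·1+0=10
fundamental: x₁=201, y₁=10  (since 40401 − 404·100 = 1)

201 10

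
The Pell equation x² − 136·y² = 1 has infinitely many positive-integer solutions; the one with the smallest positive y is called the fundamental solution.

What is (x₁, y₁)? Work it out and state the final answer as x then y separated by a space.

35 3

√136 → a₀=11, period (1,1,1,22); ℓ=4 even so k=3
k=0  a_k=11  p_k/q_k = 11/1
k=1  a_k=1  p_k/q_k = 12/1
k=2  a_k=1  p_k/q_k = 23/2
k=3  a_k=1  p_k/q_k = 35/3
(x₁, y₁) = (35, 3);  35² − 136·3² = 1 ✓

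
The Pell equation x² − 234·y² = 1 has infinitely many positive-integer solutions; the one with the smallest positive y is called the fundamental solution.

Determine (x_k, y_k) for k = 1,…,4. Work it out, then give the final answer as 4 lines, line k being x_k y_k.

5201 340
54100801 3536680
562756526801 36788545020
5853793337683201 382674441761360

√234 → a₀=15, period (3,2,1,2,1,2,3,30); ℓ=8 even so k=7
i=0: a=15 ⇒ p=15, q=1
i=1: a=3 ⇒ p=46, q=3
…
i=3: a=1 ⇒ p=153, q=10
…
i=5: a=1 ⇒ p=566, q=37
i=6: a=2 ⇒ p=1545, q=101
i=7: a=3 ⇒ p=5201, q=340
→ (5201, 340).  Check: 5201²=27050401, 234·340²=27050400, difference 1.
(x_2, y_2) = (5201·5201 + 234·340·340, 5201·340 + 340·5201) = (54100801, 3536680)
(x_3, y_3) = (5201·54100801 + 234·340·3536680, 5201·3536680 + 340·54100801) = (562756526801, 36788545020)
(x_4, y_4) = (5201·562756526801 + 234·340·36788545020, 5201·36788545020 + 340·562756526801) = (5853793337683201, 382674441761360)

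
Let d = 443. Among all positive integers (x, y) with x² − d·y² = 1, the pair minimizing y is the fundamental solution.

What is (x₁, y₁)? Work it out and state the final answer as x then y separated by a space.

442 21

[21; 21,42] for √443; ℓ=2 ⇒ convergent index 1
k=0  a_k=21  p_k/q_k = 21/1
k=1  a_k=21  p_k/q_k = 442/21
→ (442, 21).  Check: 442²=195364, 443·21²=195363, difference 1.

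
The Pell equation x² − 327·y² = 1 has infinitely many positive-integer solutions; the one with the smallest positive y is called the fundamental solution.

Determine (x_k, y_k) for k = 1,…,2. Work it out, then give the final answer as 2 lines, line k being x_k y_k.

217 12
94177 5208

[18; 12,36] for √327; ℓ=2 ⇒ convergent index 1
step 0: (18, 1)  from 18·(1,0) + (0,1)
step 1: (217, 12)  from 12·(18,1) + (1,0)
→ (217, 12).  Check: 217²=47089, 327·12²=47088, difference 1.
k=2:  x_2 = 217·217+327·12·12 = 94177,  y_2 = 217·12+12·217 = 5208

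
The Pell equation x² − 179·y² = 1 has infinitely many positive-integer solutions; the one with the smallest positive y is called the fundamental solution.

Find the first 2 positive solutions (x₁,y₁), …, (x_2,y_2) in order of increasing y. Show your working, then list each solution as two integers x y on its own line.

√179 → a₀=13, period (2,1,1,1,3,…,1,2,26); ℓ=14 even so k=13
a_0=13:  p_0=13·1+0=13,  q_0=13·0+1=1
…
a_2=1:  p_2=1·27+13=40,  q_2=1·2+1=3
a_3=1:  p_3=1·40+27=67,  q_3=1·3+2=5
a_4=1:  p_4=1·67+40=107,  q_4=1·5+3=8
a_5=3:  p_5=3·107+67=388,  q_5=3·8+5=29
…
a_7=13:  p_7=13·2047+388=26999,  q_7=13·153+29=2018
a_8=5:  p_8=5·26999+2047=137042,  q_8=5·2018+153=10243
…
a_10=1:  p_10=1·438125+137042=575167,  q_10=1·32747+10243=42990
…
a_12=1:  p_12=1·1013292+575167=1588459,  q_12=1·75737+42990=118727
a_13=2:  p_13=2·1588459+1013292=4190210,  q_13=2·118727+75737=313191
fundamental: x₁=4190210, y₁=313191  (since 17557859844100 − 179·98088602481 = 1)
n=2: (4190210,313191)∘(4190210,313191) = (4190210·4190210+179·313191·313191, 4190210·313191+313191·4190210) = (35115719688199,2624672120220)

4190210 313191
35115719688199 2624672120220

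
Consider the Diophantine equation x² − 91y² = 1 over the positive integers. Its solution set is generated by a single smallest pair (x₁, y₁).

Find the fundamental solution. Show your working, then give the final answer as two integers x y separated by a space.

d=91: √d = [9; 1,1,5,1,5,1,1,18] (ℓ=8, even), read p_7/q_7
step 0: (9, 1)  from 9·(1,0) + (0,1)
…
step 2: (19, 2)  from 1·(10,1) + (9,1)
…
step 4: (124, 13)  from 1·(105,11) + (19,2)
…
step 6: (849, 89)  from 1·(725,76) + (124,13)
step 7: (1574, 165)  from 1·(849,89) + (725,76)
fundamental: x₁=1574, y₁=165  (since 2477476 − 91·27225 = 1)

1574 165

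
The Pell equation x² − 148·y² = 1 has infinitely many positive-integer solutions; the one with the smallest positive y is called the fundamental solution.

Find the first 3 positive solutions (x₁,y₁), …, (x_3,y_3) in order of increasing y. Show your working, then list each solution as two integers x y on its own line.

73 6
10657 876
1555849 127890

[12; 6,24] for √148; ℓ=2 ⇒ convergent index 1
i=0: a=12 ⇒ p=12, q=1
i=1: a=6 ⇒ p=73, q=6
(x₁, y₁) = (73, 6);  73² − 148·6² = 1 ✓
(x_2, y_2) = (73·73 + 148·6·6, 73·6 + 6·73) = (10657, 876)
(x_3, y_3) = (73·10657 + 148·6·876, 73·876 + 6·10657) = (1555849, 127890)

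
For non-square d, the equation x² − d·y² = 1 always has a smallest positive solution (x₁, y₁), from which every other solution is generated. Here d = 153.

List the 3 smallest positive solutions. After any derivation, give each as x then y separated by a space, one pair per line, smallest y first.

d=153: √d = [12; 2,1,2,2,2,1,2,24] (ℓ=8, even), read p_7/q_7
k=0  a_k=12  p_k/q_k = 12/1
…
k=3  a_k=2  p_k/q_k = 99/8
k=4  a_k=2  p_k/q_k = 235/19
…
k=6  a_k=1  p_k/q_k = 804/65
k=7  a_k=2  p_k/q_k = 2177/176
(x₁, y₁) = (2177, 176);  2177² − 153·176² = 1 ✓
(2177+176√153)^2 = 9478657 + 766304√153
(2177+176√153)^3 = 41270070401 + 3336487440√153

2177 176
9478657 766304
41270070401 3336487440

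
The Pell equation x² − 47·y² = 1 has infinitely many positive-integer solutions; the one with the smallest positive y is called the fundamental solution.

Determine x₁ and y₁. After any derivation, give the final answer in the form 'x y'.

48 7

√47 → a₀=6, period (1,5,1,12); ℓ=4 even so k=3
step 0: (6, 1)  from 6·(1,0) + (0,1)
…
step 2: (41, 6)  from 5·(7,1) + (6,1)
step 3: (48, 7)  from 1·(41,6) + (7,1)
→ (48, 7).  Check: 48²=2304, 47·7²=2303, difference 1.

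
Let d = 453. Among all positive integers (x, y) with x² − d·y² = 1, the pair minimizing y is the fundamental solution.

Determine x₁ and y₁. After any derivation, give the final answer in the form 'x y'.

d=453: √d = [21; 3,1,1,10,14,10,1,1,3,42] (ℓ=10, even), read p_9/q_9
i=0: a=21 ⇒ p=21, q=1
i=1: a=3 ⇒ p=64, q=3
…
i=4: a=10 ⇒ p=1575, q=74
…
i=7: a=1 ⇒ p=245764, q=11547
i=8: a=1 ⇒ p=469329, q=22051
i=9: a=3 ⇒ p=1653751, q=77700
(x₁, y₁) = (1653751, 77700);  1653751² − 453·77700² = 1 ✓

1653751 77700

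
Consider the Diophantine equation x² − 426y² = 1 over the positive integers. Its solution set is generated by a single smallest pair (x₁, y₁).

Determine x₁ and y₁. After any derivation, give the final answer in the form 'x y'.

88751 4300

d=426: √d = [20; 1,1,1,3,2,6,2,3,1,1,1,40] (ℓ=12, even), read p_11/q_11
step 0: (20, 1)  from 20·(1,0) + (0,1)
step 1: (21, 1)  from 1·(20,1) + (1,0)
…
step 4: (227, 11)  from 3·(62,3) + (41,2)
step 5: (516, 25)  from 2·(227,11) + (62,3)
step 6: (3323, 161)  from 6·(516,25) + (227,11)
…
step 8: (24809, 1202)  from 3·(7162,347) + (3323,161)
…
step 10: (56780, 2751)  from 1·(31971,1549) + (24809,1202)
step 11: (88751, 4300)  from 1·(56780,2751) + (31971,1549)
fundamental: x₁=88751, y₁=4300  (since 7876740001 − 426·18490000 = 1)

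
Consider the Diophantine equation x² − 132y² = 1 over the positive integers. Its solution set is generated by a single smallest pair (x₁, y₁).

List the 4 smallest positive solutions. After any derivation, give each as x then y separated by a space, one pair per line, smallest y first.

√132 → a₀=11, period (2,22); ℓ=2 even so k=1
a_0=11:  p_0=11·1+0=11,  q_0=11·0+1=1
a_1=2:  p_1=2·11+1=23,  q_1=2·1+0=2
→ (23, 2).  Check: 23²=529, 132·2²=528, difference 1.
k=2:  x_2 = 23·23+132·2·2 = 1057,  y_2 = 23·2+2·23 = 92
k=3:  x_3 = 23·1057+132·2·92 = 48599,  y_3 = 23·92+2·1057 = 4230
k=4:  x_4 = 23·48599+132·2·4230 = 2234497,  y_4 = 23·4230+2·48599 = 194488

23 2
1057 92
48599 4230
2234497 194488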